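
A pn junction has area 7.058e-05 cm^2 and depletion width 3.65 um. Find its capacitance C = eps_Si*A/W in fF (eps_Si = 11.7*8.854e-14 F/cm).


Step 1: eps_Si = 11.7 * 8.854e-14 = 1.035918e-12 F/cm
Step 2: W in cm = 3.65 * 1e-4 = 3.65e-04 cm
Step 3: C = 1.035918e-12 * 7.058e-05 / 3.65e-04 = 2.003153e-13 F
Step 4: C = 200.32 fF

200.32


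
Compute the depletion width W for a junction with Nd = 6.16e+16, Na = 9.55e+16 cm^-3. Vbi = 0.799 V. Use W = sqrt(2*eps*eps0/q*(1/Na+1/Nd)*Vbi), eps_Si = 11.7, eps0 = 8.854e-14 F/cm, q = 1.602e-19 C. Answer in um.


Step 1: 1/Na + 1/Nd = 1/9.55e+16 + 1/6.16e+16 = 2.67050e-17
Step 2: 2*eps*eps0/q = 2*11.7*8.854e-14/1.602e-19 = 1.293281e+07
Step 3: W^2 = 1.293281e+07 * 2.67050e-17 * 0.799 = 2.75951e-10
Step 4: W = sqrt(2.75951e-10) = 1.661e-05 cm = 0.1661 um

0.1661


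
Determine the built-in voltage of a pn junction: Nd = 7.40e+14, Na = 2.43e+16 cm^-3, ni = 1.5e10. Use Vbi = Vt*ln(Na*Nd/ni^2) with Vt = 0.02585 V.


Step 1: Compute Na*Nd/ni^2 = 2.43e+16 * 7.40e+14 / (1.5e10)^2 = 7.9920e+10
Step 2: ln(7.9920e+10) = 25.1043
Step 3: Vbi = 0.02585 * 25.1043 = 0.649 V

0.649


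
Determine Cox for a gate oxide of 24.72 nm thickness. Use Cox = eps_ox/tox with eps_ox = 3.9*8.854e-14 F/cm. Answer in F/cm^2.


Step 1: eps_ox = 3.9 * 8.854e-14 = 3.45306e-13 F/cm
Step 2: tox in cm = 24.72 nm * 1e-7 = 2.4720e-06 cm
Step 3: Cox = 3.45306e-13 / 2.4720e-06 = 1.40e-07 F/cm^2

1.40e-07


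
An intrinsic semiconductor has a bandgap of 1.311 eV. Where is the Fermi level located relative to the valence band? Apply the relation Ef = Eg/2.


Step 1: For an intrinsic semiconductor, the Fermi level sits at midgap.
Step 2: Ef = Eg / 2 = 1.311 / 2 = 0.6555 eV

0.6555


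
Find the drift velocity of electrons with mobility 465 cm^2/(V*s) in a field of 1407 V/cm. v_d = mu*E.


Step 1: v_d = mu * E
Step 2: v_d = 465 * 1407 = 654255
Step 3: v_d = 6.54e+05 cm/s

6.54e+05


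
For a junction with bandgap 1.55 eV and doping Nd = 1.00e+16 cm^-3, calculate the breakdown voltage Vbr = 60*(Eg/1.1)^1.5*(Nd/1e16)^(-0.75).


Step 1: Eg/1.1 = 1.55/1.1 = 1.409091
Step 2: (Eg/1.1)^1.5 = 1.409091^1.5 = 1.672663
Step 3: (Nd/1e16)^(-0.75) = (1.0)^(-0.75) = 1.000000
Step 4: Vbr = 60 * 1.672663 * 1.000000 = 100.4 V

100.4


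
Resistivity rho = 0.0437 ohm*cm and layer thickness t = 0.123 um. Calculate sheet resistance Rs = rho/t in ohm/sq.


Step 1: Convert thickness to cm: t = 0.123 um = 1.2300e-05 cm
Step 2: Rs = rho / t = 0.0437 / 1.2300e-05
Step 3: Rs = 3552.8 ohm/sq

3552.8


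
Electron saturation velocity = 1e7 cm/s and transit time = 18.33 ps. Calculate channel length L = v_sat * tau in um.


Step 1: tau in seconds = 18.33 ps * 1e-12 = 1.8330e-11 s
Step 2: L = v_sat * tau = 1e7 * 1.8330e-11 = 1.8330e-04 cm
Step 3: L in um = 1.8330e-04 * 1e4 = 1.833 um

1.833


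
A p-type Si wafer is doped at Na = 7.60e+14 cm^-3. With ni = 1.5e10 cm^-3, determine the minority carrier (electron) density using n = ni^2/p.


Step 1: Majority hole concentration p ≈ Na = 7.60e+14 cm^-3
Step 2: n = ni^2 / Na = (1.5e10)^2 / 7.60e+14
Step 3: n = 2.96e+05 cm^-3

2.96e+05


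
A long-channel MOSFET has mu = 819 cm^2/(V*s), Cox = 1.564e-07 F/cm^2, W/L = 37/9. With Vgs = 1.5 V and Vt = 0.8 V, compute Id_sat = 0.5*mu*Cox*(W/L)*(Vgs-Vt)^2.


Step 1: Overdrive voltage Vov = Vgs - Vt = 1.5 - 0.8 = 0.7 V
Step 2: W/L = 37/9 = 4.11111
Step 3: Id = 0.5 * 819 * 1.564e-07 * 4.11111 * 0.7^2
Step 4: Id = 1.29e-04 A

1.29e-04


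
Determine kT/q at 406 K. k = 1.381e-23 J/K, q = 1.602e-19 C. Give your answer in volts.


Step 1: kT = 1.381e-23 * 406 = 5.60686e-21 J
Step 2: Vt = kT/q = 5.60686e-21 / 1.602e-19
Step 3: Vt = 0.035 V

0.035


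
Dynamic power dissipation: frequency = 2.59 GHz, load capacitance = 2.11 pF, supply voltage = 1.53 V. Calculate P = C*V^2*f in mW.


Step 1: V^2 = 1.53^2 = 2.3409 V^2
Step 2: P = C*V^2*f = 2.11e-12 F * 2.3409 * 2.59e9 Hz
Step 3: P = 1.279278441e-02 W
Step 4: P = 12.793 mW

12.793


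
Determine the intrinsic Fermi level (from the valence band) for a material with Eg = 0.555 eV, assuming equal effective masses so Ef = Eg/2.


Step 1: For an intrinsic semiconductor, the Fermi level sits at midgap.
Step 2: Ef = Eg / 2 = 0.555 / 2 = 0.2775 eV

0.2775


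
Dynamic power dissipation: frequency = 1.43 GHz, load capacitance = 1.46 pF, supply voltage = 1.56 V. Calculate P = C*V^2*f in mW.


Step 1: V^2 = 1.56^2 = 2.4336 V^2
Step 2: P = C*V^2*f = 1.46e-12 F * 2.4336 * 1.43e9 Hz
Step 3: P = 5.08087008e-03 W
Step 4: P = 5.081 mW

5.081


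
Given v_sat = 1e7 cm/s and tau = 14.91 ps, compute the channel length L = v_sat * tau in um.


Step 1: tau in seconds = 14.91 ps * 1e-12 = 1.4910e-11 s
Step 2: L = v_sat * tau = 1e7 * 1.4910e-11 = 1.4910e-04 cm
Step 3: L in um = 1.4910e-04 * 1e4 = 1.491 um

1.491


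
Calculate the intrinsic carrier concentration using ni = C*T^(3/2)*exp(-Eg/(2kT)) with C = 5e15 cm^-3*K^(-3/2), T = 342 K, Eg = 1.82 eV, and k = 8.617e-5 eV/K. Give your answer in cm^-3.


Step 1: Compute kT = 8.617e-5 * 342 = 0.02947014 eV
Step 2: Exponent = -Eg/(2kT) = -1.82/(2*0.02947014) = -30.87871
Step 3: T^(3/2) = 342^1.5 = 6324.69
Step 4: ni = 5e15 * 6324.69 * exp(-30.87871) = 1.23e+06 cm^-3

1.23e+06


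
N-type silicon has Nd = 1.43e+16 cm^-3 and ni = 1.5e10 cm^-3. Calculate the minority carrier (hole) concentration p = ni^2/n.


Step 1: Since Nd >> ni, n ≈ Nd = 1.43e+16 cm^-3
Step 2: p = ni^2 / n = (1.5e10)^2 / 1.43e+16
Step 3: p = 2.25e20 / 1.43e+16 = 1.57e+04 cm^-3

1.57e+04


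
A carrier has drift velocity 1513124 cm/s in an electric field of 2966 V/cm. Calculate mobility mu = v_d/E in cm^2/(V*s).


Step 1: mu = v_d / E
Step 2: mu = 1513124 / 2966
Step 3: mu = 510.16 cm^2/(V*s)

510.16


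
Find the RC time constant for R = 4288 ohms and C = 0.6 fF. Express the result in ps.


Step 1: tau = R * C
Step 2: tau = 4288 * 0.6 fF = 4288 * 6.0e-16 F
Step 3: tau = 2.5728e-12 s = 2.5728 ps

2.5728


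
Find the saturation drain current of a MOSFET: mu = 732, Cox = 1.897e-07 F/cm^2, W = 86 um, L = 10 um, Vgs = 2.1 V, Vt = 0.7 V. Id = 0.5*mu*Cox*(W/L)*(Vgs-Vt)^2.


Step 1: Overdrive voltage Vov = Vgs - Vt = 2.1 - 0.7 = 1.4 V
Step 2: W/L = 86/10 = 8.6
Step 3: Id = 0.5 * 732 * 1.897e-07 * 8.6 * 1.4^2
Step 4: Id = 1.17e-03 A

1.17e-03


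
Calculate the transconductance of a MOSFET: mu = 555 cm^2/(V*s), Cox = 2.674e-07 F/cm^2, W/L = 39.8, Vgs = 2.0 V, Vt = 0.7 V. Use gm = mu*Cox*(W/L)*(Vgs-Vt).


Step 1: Vov = Vgs - Vt = 2.0 - 0.7 = 1.3 V
Step 2: gm = mu * Cox * (W/L) * Vov
Step 3: gm = 555 * 2.674e-07 * 39.8 * 1.3 = 7.68e-03 S

7.68e-03


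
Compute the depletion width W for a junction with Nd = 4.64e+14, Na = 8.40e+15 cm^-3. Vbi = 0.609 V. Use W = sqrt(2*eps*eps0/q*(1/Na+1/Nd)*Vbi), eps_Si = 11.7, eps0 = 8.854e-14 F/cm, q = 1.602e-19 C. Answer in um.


Step 1: 1/Na + 1/Nd = 1/8.40e+15 + 1/4.64e+14 = 2.27422e-15
Step 2: 2*eps*eps0/q = 2*11.7*8.854e-14/1.602e-19 = 1.293281e+07
Step 3: W^2 = 1.293281e+07 * 2.27422e-15 * 0.609 = 1.79119e-08
Step 4: W = sqrt(1.79119e-08) = 1.338e-04 cm = 1.338 um

1.338


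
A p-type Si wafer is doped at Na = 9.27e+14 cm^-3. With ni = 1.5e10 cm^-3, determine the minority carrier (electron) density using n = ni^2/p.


Step 1: Majority hole concentration p ≈ Na = 9.27e+14 cm^-3
Step 2: n = ni^2 / Na = (1.5e10)^2 / 9.27e+14
Step 3: n = 2.43e+05 cm^-3

2.43e+05


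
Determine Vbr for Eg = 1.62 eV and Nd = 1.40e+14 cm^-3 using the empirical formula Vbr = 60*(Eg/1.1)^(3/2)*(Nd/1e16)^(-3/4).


Step 1: Eg/1.1 = 1.62/1.1 = 1.472727
Step 2: (Eg/1.1)^1.5 = 1.472727^1.5 = 1.787242
Step 3: (Nd/1e16)^(-0.75) = (0.014)^(-0.75) = 24.569933
Step 4: Vbr = 60 * 1.787242 * 24.569933 = 2634.7 V

2634.7


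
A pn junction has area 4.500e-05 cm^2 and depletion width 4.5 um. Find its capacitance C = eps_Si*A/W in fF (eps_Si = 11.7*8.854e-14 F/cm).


Step 1: eps_Si = 11.7 * 8.854e-14 = 1.035918e-12 F/cm
Step 2: W in cm = 4.5 * 1e-4 = 4.50e-04 cm
Step 3: C = 1.035918e-12 * 4.500e-05 / 4.50e-04 = 1.035918e-13 F
Step 4: C = 103.59 fF

103.59


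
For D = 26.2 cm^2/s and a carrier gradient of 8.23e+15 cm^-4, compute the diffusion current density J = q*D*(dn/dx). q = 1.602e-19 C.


Step 1: J = q * D * (dn/dx)
Step 2: J = 1.602e-19 * 26.2 * 8.23e+15
Step 3: J = 3.45e-02 A/cm^2

3.45e-02


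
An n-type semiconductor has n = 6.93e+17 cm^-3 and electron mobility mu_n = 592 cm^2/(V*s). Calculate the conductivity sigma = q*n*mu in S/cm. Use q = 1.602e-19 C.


Step 1: sigma = q * n * mu
Step 2: sigma = 1.602e-19 * 6.93e+17 * 592
Step 3: sigma = 6.572e+01 S/cm

6.572e+01


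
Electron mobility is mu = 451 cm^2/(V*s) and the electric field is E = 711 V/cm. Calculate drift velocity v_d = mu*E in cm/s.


Step 1: v_d = mu * E
Step 2: v_d = 451 * 711 = 320661
Step 3: v_d = 3.21e+05 cm/s

3.21e+05


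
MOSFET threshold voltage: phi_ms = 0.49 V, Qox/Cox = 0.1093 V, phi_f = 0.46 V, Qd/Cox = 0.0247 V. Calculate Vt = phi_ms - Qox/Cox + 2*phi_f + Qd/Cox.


Step 1: Vt = phi_ms - Qox/Cox + 2*phi_f + Qd/Cox
Step 2: Vt = 0.49 - 0.1093 + 2*0.46 + 0.0247
Step 3: Vt = 0.49 - 0.1093 + 0.92 + 0.0247
Step 4: Vt = 1.3254 V

1.3254


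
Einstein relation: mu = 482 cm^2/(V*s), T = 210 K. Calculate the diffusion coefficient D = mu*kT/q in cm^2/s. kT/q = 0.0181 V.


Step 1: D = mu * (kT/q)
Step 2: D = 482 * 0.0181
Step 3: D = 8.72 cm^2/s

8.72


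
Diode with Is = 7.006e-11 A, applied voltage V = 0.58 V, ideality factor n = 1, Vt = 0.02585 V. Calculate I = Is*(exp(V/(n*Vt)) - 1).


Step 1: V/(n*Vt) = 0.58/(1*0.02585) = 22.4371
Step 2: exp(22.4371) = 5.5502e+09
Step 3: I = 7.006e-11 * (5.5502e+09 - 1) = 3.89e-01 A

3.89e-01


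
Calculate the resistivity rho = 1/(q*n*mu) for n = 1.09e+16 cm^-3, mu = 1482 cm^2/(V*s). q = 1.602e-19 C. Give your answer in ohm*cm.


Step 1: sigma = q * n * mu = 1.602e-19 * 1.09e+16 * 1482 = 2.58784e+00 S/cm
Step 2: rho = 1 / sigma = 1 / 2.58784e+00 = 0.3864 ohm*cm

0.3864


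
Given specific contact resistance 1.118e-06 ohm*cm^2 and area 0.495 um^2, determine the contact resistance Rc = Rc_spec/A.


Step 1: Convert area to cm^2: 0.495 um^2 = 4.9500e-09 cm^2
Step 2: Rc = Rc_spec / A = 1.118e-06 / 4.9500e-09
Step 3: Rc = 2.26e+02 ohms

2.26e+02


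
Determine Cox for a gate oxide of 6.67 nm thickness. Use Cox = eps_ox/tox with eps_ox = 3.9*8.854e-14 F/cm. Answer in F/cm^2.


Step 1: eps_ox = 3.9 * 8.854e-14 = 3.45306e-13 F/cm
Step 2: tox in cm = 6.67 nm * 1e-7 = 6.6700e-07 cm
Step 3: Cox = 3.45306e-13 / 6.6700e-07 = 5.18e-07 F/cm^2

5.18e-07


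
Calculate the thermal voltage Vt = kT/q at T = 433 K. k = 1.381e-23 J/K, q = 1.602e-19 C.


Step 1: kT = 1.381e-23 * 433 = 5.97973e-21 J
Step 2: Vt = kT/q = 5.97973e-21 / 1.602e-19
Step 3: Vt = 0.03733 V

0.03733


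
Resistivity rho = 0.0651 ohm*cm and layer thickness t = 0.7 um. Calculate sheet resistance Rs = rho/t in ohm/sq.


Step 1: Convert thickness to cm: t = 0.7 um = 7.0000e-05 cm
Step 2: Rs = rho / t = 0.0651 / 7.0000e-05
Step 3: Rs = 930.0 ohm/sq

930.0


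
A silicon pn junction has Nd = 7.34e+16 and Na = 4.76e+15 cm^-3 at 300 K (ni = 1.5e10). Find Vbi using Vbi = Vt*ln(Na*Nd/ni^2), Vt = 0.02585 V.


Step 1: Compute Na*Nd/ni^2 = 4.76e+15 * 7.34e+16 / (1.5e10)^2 = 1.5528e+12
Step 2: ln(1.5528e+12) = 28.0711
Step 3: Vbi = 0.02585 * 28.0711 = 0.726 V

0.726


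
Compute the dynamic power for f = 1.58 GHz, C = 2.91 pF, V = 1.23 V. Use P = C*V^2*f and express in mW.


Step 1: V^2 = 1.23^2 = 1.5129 V^2
Step 2: P = C*V^2*f = 2.91e-12 F * 1.5129 * 1.58e9 Hz
Step 3: P = 6.95601162e-03 W
Step 4: P = 6.956 mW

6.956


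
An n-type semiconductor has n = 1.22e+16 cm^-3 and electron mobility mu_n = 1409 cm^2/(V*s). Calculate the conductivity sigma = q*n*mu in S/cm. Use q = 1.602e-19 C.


Step 1: sigma = q * n * mu
Step 2: sigma = 1.602e-19 * 1.22e+16 * 1409
Step 3: sigma = 2.754e+00 S/cm

2.754e+00


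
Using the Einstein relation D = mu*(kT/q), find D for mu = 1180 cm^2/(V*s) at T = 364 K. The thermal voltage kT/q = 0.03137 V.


Step 1: D = mu * (kT/q)
Step 2: D = 1180 * 0.03137
Step 3: D = 37.02 cm^2/s

37.02


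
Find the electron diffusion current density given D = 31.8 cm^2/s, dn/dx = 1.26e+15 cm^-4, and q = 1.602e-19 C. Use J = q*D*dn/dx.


Step 1: J = q * D * (dn/dx)
Step 2: J = 1.602e-19 * 31.8 * 1.26e+15
Step 3: J = 6.42e-03 A/cm^2

6.42e-03


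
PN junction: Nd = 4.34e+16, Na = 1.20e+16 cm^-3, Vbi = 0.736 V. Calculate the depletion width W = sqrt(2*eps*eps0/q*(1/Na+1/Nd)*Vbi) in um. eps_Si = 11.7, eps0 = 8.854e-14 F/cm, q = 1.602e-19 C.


Step 1: 1/Na + 1/Nd = 1/1.20e+16 + 1/4.34e+16 = 1.06375e-16
Step 2: 2*eps*eps0/q = 2*11.7*8.854e-14/1.602e-19 = 1.293281e+07
Step 3: W^2 = 1.293281e+07 * 1.06375e-16 * 0.736 = 1.01254e-09
Step 4: W = sqrt(1.01254e-09) = 3.182e-05 cm = 0.3182 um

0.3182


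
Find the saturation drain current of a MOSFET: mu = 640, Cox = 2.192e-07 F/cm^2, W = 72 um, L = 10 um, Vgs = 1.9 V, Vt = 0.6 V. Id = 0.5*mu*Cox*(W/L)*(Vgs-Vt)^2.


Step 1: Overdrive voltage Vov = Vgs - Vt = 1.9 - 0.6 = 1.3 V
Step 2: W/L = 72/10 = 7.2
Step 3: Id = 0.5 * 640 * 2.192e-07 * 7.2 * 1.3^2
Step 4: Id = 8.54e-04 A

8.54e-04


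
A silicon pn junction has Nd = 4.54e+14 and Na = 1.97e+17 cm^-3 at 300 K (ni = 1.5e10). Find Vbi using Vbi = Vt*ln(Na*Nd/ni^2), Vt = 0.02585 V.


Step 1: Compute Na*Nd/ni^2 = 1.97e+17 * 4.54e+14 / (1.5e10)^2 = 3.9750e+11
Step 2: ln(3.9750e+11) = 26.7085
Step 3: Vbi = 0.02585 * 26.7085 = 0.69 V

0.69


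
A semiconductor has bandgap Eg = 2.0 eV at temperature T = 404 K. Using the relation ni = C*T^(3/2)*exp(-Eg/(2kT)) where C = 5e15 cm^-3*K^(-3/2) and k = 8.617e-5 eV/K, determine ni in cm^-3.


Step 1: Compute kT = 8.617e-5 * 404 = 0.03481268 eV
Step 2: Exponent = -Eg/(2kT) = -2.0/(2*0.03481268) = -28.72517
Step 3: T^(3/2) = 404^1.5 = 8120.30
Step 4: ni = 5e15 * 8120.30 * exp(-28.72517) = 1.36e+07 cm^-3

1.36e+07


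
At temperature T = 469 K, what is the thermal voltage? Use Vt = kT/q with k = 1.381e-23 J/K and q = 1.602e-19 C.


Step 1: kT = 1.381e-23 * 469 = 6.47689e-21 J
Step 2: Vt = kT/q = 6.47689e-21 / 1.602e-19
Step 3: Vt = 0.04043 V

0.04043


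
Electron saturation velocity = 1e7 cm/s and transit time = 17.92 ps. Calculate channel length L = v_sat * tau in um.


Step 1: tau in seconds = 17.92 ps * 1e-12 = 1.7920e-11 s
Step 2: L = v_sat * tau = 1e7 * 1.7920e-11 = 1.7920e-04 cm
Step 3: L in um = 1.7920e-04 * 1e4 = 1.792 um

1.792


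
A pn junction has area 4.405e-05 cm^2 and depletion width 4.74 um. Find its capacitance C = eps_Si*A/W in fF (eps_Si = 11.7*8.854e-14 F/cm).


Step 1: eps_Si = 11.7 * 8.854e-14 = 1.035918e-12 F/cm
Step 2: W in cm = 4.74 * 1e-4 = 4.74e-04 cm
Step 3: C = 1.035918e-12 * 4.405e-05 / 4.74e-04 = 9.627044e-14 F
Step 4: C = 96.27 fF

96.27


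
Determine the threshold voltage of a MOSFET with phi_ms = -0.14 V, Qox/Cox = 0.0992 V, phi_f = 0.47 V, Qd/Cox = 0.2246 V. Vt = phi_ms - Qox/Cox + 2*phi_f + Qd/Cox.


Step 1: Vt = phi_ms - Qox/Cox + 2*phi_f + Qd/Cox
Step 2: Vt = -0.14 - 0.0992 + 2*0.47 + 0.2246
Step 3: Vt = -0.14 - 0.0992 + 0.94 + 0.2246
Step 4: Vt = 0.9254 V

0.9254


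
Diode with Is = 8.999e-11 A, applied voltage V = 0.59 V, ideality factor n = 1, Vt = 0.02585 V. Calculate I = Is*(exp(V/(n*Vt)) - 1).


Step 1: V/(n*Vt) = 0.59/(1*0.02585) = 22.8240
Step 2: exp(22.8240) = 8.1722e+09
Step 3: I = 8.999e-11 * (8.1722e+09 - 1) = 7.35e-01 A

7.35e-01


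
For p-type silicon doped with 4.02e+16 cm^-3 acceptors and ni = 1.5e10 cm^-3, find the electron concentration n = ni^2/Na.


Step 1: Majority hole concentration p ≈ Na = 4.02e+16 cm^-3
Step 2: n = ni^2 / Na = (1.5e10)^2 / 4.02e+16
Step 3: n = 5.60e+03 cm^-3

5.60e+03


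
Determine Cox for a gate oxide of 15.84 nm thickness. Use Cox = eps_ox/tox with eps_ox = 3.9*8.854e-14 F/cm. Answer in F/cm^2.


Step 1: eps_ox = 3.9 * 8.854e-14 = 3.45306e-13 F/cm
Step 2: tox in cm = 15.84 nm * 1e-7 = 1.5840e-06 cm
Step 3: Cox = 3.45306e-13 / 1.5840e-06 = 2.18e-07 F/cm^2

2.18e-07


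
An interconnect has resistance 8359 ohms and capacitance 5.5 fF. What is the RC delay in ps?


Step 1: tau = R * C
Step 2: tau = 8359 * 5.5 fF = 8359 * 5.5e-15 F
Step 3: tau = 4.59745e-11 s = 45.9745 ps

45.9745


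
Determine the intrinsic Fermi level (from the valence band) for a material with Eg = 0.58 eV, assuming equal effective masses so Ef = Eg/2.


Step 1: For an intrinsic semiconductor, the Fermi level sits at midgap.
Step 2: Ef = Eg / 2 = 0.58 / 2 = 0.29 eV

0.29


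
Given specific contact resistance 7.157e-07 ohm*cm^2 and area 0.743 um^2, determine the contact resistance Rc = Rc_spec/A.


Step 1: Convert area to cm^2: 0.743 um^2 = 7.4300e-09 cm^2
Step 2: Rc = Rc_spec / A = 7.157e-07 / 7.4300e-09
Step 3: Rc = 9.63e+01 ohms

9.63e+01


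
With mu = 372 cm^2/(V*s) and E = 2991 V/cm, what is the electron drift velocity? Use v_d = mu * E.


Step 1: v_d = mu * E
Step 2: v_d = 372 * 2991 = 1112652
Step 3: v_d = 1.11e+06 cm/s

1.11e+06


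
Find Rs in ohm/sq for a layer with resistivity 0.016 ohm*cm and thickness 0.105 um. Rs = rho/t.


Step 1: Convert thickness to cm: t = 0.105 um = 1.0500e-05 cm
Step 2: Rs = rho / t = 0.016 / 1.0500e-05
Step 3: Rs = 1523.8 ohm/sq

1523.8


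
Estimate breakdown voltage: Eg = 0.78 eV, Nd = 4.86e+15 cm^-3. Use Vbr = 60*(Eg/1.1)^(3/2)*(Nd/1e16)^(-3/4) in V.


Step 1: Eg/1.1 = 0.78/1.1 = 0.709091
Step 2: (Eg/1.1)^1.5 = 0.709091^1.5 = 0.597108
Step 3: (Nd/1e16)^(-0.75) = (0.486)^(-0.75) = 1.717999
Step 4: Vbr = 60 * 0.597108 * 1.717999 = 61.5 V

61.5


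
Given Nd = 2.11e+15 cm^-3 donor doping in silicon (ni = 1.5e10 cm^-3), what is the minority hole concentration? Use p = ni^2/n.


Step 1: Since Nd >> ni, n ≈ Nd = 2.11e+15 cm^-3
Step 2: p = ni^2 / n = (1.5e10)^2 / 2.11e+15
Step 3: p = 2.25e20 / 2.11e+15 = 1.07e+05 cm^-3

1.07e+05


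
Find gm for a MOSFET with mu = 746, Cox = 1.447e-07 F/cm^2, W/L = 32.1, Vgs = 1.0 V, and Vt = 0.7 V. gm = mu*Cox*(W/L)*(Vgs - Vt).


Step 1: Vov = Vgs - Vt = 1.0 - 0.7 = 0.3 V
Step 2: gm = mu * Cox * (W/L) * Vov
Step 3: gm = 746 * 1.447e-07 * 32.1 * 0.3 = 1.04e-03 S

1.04e-03


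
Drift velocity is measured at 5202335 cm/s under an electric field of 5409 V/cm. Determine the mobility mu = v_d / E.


Step 1: mu = v_d / E
Step 2: mu = 5202335 / 5409
Step 3: mu = 961.79 cm^2/(V*s)

961.79


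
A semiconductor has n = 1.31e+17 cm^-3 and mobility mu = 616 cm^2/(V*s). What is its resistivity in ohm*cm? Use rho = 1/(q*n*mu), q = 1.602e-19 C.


Step 1: sigma = q * n * mu = 1.602e-19 * 1.31e+17 * 616 = 1.29275e+01 S/cm
Step 2: rho = 1 / sigma = 1 / 1.29275e+01 = 0.07735 ohm*cm

0.07735


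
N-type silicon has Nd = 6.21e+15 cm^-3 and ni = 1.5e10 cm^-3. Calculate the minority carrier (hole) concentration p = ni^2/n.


Step 1: Since Nd >> ni, n ≈ Nd = 6.21e+15 cm^-3
Step 2: p = ni^2 / n = (1.5e10)^2 / 6.21e+15
Step 3: p = 2.25e20 / 6.21e+15 = 3.62e+04 cm^-3

3.62e+04


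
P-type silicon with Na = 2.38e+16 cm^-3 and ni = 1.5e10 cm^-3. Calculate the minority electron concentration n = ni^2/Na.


Step 1: Majority hole concentration p ≈ Na = 2.38e+16 cm^-3
Step 2: n = ni^2 / Na = (1.5e10)^2 / 2.38e+16
Step 3: n = 9.45e+03 cm^-3

9.45e+03


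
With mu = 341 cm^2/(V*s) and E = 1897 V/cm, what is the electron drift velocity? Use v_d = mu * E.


Step 1: v_d = mu * E
Step 2: v_d = 341 * 1897 = 646877
Step 3: v_d = 6.47e+05 cm/s

6.47e+05


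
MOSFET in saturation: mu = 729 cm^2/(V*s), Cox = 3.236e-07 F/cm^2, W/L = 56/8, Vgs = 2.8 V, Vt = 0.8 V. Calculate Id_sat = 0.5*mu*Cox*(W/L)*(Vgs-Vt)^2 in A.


Step 1: Overdrive voltage Vov = Vgs - Vt = 2.8 - 0.8 = 2.0 V
Step 2: W/L = 56/8 = 7
Step 3: Id = 0.5 * 729 * 3.236e-07 * 7 * 2.0^2
Step 4: Id = 3.30e-03 A

3.30e-03


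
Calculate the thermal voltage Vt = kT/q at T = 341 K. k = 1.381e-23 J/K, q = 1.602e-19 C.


Step 1: kT = 1.381e-23 * 341 = 4.70921e-21 J
Step 2: Vt = kT/q = 4.70921e-21 / 1.602e-19
Step 3: Vt = 0.0294 V

0.0294


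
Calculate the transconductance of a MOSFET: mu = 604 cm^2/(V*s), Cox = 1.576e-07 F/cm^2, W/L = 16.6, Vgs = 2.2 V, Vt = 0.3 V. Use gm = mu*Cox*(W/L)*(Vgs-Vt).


Step 1: Vov = Vgs - Vt = 2.2 - 0.3 = 1.9 V
Step 2: gm = mu * Cox * (W/L) * Vov
Step 3: gm = 604 * 1.576e-07 * 16.6 * 1.9 = 3.00e-03 S

3.00e-03


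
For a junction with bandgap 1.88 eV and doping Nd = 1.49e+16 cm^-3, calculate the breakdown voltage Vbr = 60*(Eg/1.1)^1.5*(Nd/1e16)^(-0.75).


Step 1: Eg/1.1 = 1.88/1.1 = 1.709091
Step 2: (Eg/1.1)^1.5 = 1.709091^1.5 = 2.234332
Step 3: (Nd/1e16)^(-0.75) = (1.49)^(-0.75) = 0.741499
Step 4: Vbr = 60 * 2.234332 * 0.741499 = 99.4 V

99.4


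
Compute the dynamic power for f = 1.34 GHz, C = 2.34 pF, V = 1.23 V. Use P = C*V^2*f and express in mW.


Step 1: V^2 = 1.23^2 = 1.5129 V^2
Step 2: P = C*V^2*f = 2.34e-12 F * 1.5129 * 1.34e9 Hz
Step 3: P = 4.74384924e-03 W
Step 4: P = 4.744 mW

4.744


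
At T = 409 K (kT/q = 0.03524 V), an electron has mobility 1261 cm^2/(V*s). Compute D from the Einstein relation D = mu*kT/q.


Step 1: D = mu * (kT/q)
Step 2: D = 1261 * 0.03524
Step 3: D = 44.44 cm^2/s

44.44


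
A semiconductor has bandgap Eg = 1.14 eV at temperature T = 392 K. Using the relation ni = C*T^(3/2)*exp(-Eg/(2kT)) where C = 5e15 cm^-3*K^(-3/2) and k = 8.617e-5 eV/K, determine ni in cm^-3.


Step 1: Compute kT = 8.617e-5 * 392 = 0.03377864 eV
Step 2: Exponent = -Eg/(2kT) = -1.14/(2*0.03377864) = -16.87457
Step 3: T^(3/2) = 392^1.5 = 7761.20
Step 4: ni = 5e15 * 7761.20 * exp(-16.87457) = 1.82e+12 cm^-3

1.82e+12


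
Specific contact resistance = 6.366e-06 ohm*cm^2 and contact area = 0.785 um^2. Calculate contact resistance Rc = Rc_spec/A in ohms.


Step 1: Convert area to cm^2: 0.785 um^2 = 7.8500e-09 cm^2
Step 2: Rc = Rc_spec / A = 6.366e-06 / 7.8500e-09
Step 3: Rc = 8.11e+02 ohms

8.11e+02


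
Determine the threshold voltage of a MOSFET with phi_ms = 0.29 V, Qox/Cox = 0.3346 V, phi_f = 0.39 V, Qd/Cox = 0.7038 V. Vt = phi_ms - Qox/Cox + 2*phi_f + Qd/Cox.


Step 1: Vt = phi_ms - Qox/Cox + 2*phi_f + Qd/Cox
Step 2: Vt = 0.29 - 0.3346 + 2*0.39 + 0.7038
Step 3: Vt = 0.29 - 0.3346 + 0.78 + 0.7038
Step 4: Vt = 1.4392 V

1.4392


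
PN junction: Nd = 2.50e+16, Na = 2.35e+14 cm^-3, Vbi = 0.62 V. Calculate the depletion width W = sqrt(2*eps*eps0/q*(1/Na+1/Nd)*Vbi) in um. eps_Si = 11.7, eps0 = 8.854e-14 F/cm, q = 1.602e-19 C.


Step 1: 1/Na + 1/Nd = 1/2.35e+14 + 1/2.50e+16 = 4.29532e-15
Step 2: 2*eps*eps0/q = 2*11.7*8.854e-14/1.602e-19 = 1.293281e+07
Step 3: W^2 = 1.293281e+07 * 4.29532e-15 * 0.62 = 3.44413e-08
Step 4: W = sqrt(3.44413e-08) = 1.856e-04 cm = 1.856 um

1.856


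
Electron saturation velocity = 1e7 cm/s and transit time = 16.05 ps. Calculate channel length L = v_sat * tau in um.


Step 1: tau in seconds = 16.05 ps * 1e-12 = 1.6050e-11 s
Step 2: L = v_sat * tau = 1e7 * 1.6050e-11 = 1.6050e-04 cm
Step 3: L in um = 1.6050e-04 * 1e4 = 1.605 um

1.605


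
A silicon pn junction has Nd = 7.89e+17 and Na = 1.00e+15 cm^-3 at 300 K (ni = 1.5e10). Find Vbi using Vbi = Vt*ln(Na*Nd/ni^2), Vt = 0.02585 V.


Step 1: Compute Na*Nd/ni^2 = 1.00e+15 * 7.89e+17 / (1.5e10)^2 = 3.5067e+12
Step 2: ln(3.5067e+12) = 28.8857
Step 3: Vbi = 0.02585 * 28.8857 = 0.747 V

0.747


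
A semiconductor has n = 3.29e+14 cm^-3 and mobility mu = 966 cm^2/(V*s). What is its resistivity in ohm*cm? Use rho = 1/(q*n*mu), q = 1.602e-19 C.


Step 1: sigma = q * n * mu = 1.602e-19 * 3.29e+14 * 966 = 5.09138e-02 S/cm
Step 2: rho = 1 / sigma = 1 / 5.09138e-02 = 19.64 ohm*cm

19.64


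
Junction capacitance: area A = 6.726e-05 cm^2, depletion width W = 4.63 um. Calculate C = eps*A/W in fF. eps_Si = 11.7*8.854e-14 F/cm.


Step 1: eps_Si = 11.7 * 8.854e-14 = 1.035918e-12 F/cm
Step 2: W in cm = 4.63 * 1e-4 = 4.63e-04 cm
Step 3: C = 1.035918e-12 * 6.726e-05 / 4.63e-04 = 1.504878e-13 F
Step 4: C = 150.49 fF

150.49


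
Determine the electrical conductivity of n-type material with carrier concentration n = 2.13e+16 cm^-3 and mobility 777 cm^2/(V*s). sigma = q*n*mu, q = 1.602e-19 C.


Step 1: sigma = q * n * mu
Step 2: sigma = 1.602e-19 * 2.13e+16 * 777
Step 3: sigma = 2.651e+00 S/cm

2.651e+00


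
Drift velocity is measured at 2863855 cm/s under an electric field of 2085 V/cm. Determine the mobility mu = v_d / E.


Step 1: mu = v_d / E
Step 2: mu = 2863855 / 2085
Step 3: mu = 1373.55 cm^2/(V*s)

1373.55


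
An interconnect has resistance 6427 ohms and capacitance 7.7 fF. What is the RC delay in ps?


Step 1: tau = R * C
Step 2: tau = 6427 * 7.7 fF = 6427 * 7.7e-15 F
Step 3: tau = 4.94879e-11 s = 49.4879 ps

49.4879


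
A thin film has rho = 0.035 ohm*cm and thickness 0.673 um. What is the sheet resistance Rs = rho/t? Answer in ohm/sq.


Step 1: Convert thickness to cm: t = 0.673 um = 6.7300e-05 cm
Step 2: Rs = rho / t = 0.035 / 6.7300e-05
Step 3: Rs = 520.1 ohm/sq

520.1


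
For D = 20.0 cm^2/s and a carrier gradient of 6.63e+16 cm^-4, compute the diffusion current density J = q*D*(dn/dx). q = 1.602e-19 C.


Step 1: J = q * D * (dn/dx)
Step 2: J = 1.602e-19 * 20.0 * 6.63e+16
Step 3: J = 2.12e-01 A/cm^2

2.12e-01


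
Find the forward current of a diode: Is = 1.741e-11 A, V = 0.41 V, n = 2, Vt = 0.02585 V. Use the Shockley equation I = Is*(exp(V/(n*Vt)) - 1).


Step 1: V/(n*Vt) = 0.41/(2*0.02585) = 7.9304
Step 2: exp(7.9304) = 2.7805e+03
Step 3: I = 1.741e-11 * (2.7805e+03 - 1) = 4.84e-08 A

4.84e-08


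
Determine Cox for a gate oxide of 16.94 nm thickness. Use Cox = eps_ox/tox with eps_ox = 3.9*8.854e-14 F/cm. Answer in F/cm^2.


Step 1: eps_ox = 3.9 * 8.854e-14 = 3.45306e-13 F/cm
Step 2: tox in cm = 16.94 nm * 1e-7 = 1.6940e-06 cm
Step 3: Cox = 3.45306e-13 / 1.6940e-06 = 2.04e-07 F/cm^2

2.04e-07


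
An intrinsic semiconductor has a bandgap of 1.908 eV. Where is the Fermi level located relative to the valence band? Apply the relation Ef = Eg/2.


Step 1: For an intrinsic semiconductor, the Fermi level sits at midgap.
Step 2: Ef = Eg / 2 = 1.908 / 2 = 0.954 eV

0.954


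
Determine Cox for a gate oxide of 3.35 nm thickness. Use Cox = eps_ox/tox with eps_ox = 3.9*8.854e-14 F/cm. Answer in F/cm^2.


Step 1: eps_ox = 3.9 * 8.854e-14 = 3.45306e-13 F/cm
Step 2: tox in cm = 3.35 nm * 1e-7 = 3.3500e-07 cm
Step 3: Cox = 3.45306e-13 / 3.3500e-07 = 1.03e-06 F/cm^2

1.03e-06


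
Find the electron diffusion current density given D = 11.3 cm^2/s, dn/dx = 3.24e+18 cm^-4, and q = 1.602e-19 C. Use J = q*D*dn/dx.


Step 1: J = q * D * (dn/dx)
Step 2: J = 1.602e-19 * 11.3 * 3.24e+18
Step 3: J = 5.87e+00 A/cm^2

5.87e+00


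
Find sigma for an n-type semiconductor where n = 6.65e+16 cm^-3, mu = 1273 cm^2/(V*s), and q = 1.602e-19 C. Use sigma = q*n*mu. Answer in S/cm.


Step 1: sigma = q * n * mu
Step 2: sigma = 1.602e-19 * 6.65e+16 * 1273
Step 3: sigma = 1.356e+01 S/cm

1.356e+01


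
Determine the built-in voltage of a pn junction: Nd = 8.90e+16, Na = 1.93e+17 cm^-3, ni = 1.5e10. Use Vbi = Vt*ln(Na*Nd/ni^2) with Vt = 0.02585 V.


Step 1: Compute Na*Nd/ni^2 = 1.93e+17 * 8.90e+16 / (1.5e10)^2 = 7.6342e+13
Step 2: ln(7.6342e+13) = 31.9662
Step 3: Vbi = 0.02585 * 31.9662 = 0.826 V

0.826


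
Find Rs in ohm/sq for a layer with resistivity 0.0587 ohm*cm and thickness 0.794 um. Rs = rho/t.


Step 1: Convert thickness to cm: t = 0.794 um = 7.9400e-05 cm
Step 2: Rs = rho / t = 0.0587 / 7.9400e-05
Step 3: Rs = 739.3 ohm/sq

739.3


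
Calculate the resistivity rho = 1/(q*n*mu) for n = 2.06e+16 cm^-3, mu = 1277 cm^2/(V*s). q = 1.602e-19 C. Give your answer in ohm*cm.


Step 1: sigma = q * n * mu = 1.602e-19 * 2.06e+16 * 1277 = 4.21425e+00 S/cm
Step 2: rho = 1 / sigma = 1 / 4.21425e+00 = 0.2373 ohm*cm

0.2373


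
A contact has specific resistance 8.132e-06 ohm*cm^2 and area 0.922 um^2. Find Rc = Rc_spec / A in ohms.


Step 1: Convert area to cm^2: 0.922 um^2 = 9.2200e-09 cm^2
Step 2: Rc = Rc_spec / A = 8.132e-06 / 9.2200e-09
Step 3: Rc = 8.82e+02 ohms

8.82e+02


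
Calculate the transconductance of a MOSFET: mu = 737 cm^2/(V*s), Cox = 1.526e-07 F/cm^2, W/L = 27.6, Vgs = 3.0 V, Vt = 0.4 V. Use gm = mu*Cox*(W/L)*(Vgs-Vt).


Step 1: Vov = Vgs - Vt = 3.0 - 0.4 = 2.6 V
Step 2: gm = mu * Cox * (W/L) * Vov
Step 3: gm = 737 * 1.526e-07 * 27.6 * 2.6 = 8.07e-03 S

8.07e-03


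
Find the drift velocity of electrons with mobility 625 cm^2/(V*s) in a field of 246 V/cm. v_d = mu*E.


Step 1: v_d = mu * E
Step 2: v_d = 625 * 246 = 153750
Step 3: v_d = 1.54e+05 cm/s

1.54e+05


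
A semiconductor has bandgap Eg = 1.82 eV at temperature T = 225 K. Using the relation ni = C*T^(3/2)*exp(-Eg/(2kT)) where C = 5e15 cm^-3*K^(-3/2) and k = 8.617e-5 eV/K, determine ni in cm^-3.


Step 1: Compute kT = 8.617e-5 * 225 = 0.01938825 eV
Step 2: Exponent = -Eg/(2kT) = -1.82/(2*0.01938825) = -46.93564
Step 3: T^(3/2) = 225^1.5 = 3375.00
Step 4: ni = 5e15 * 3375.00 * exp(-46.93564) = 6.97e-02 cm^-3

6.97e-02


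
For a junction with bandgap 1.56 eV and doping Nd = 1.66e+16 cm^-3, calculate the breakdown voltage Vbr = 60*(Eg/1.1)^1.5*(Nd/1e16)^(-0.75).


Step 1: Eg/1.1 = 1.56/1.1 = 1.418182
Step 2: (Eg/1.1)^1.5 = 1.418182^1.5 = 1.688877
Step 3: (Nd/1e16)^(-0.75) = (1.66)^(-0.75) = 0.683784
Step 4: Vbr = 60 * 1.688877 * 0.683784 = 69.3 V

69.3


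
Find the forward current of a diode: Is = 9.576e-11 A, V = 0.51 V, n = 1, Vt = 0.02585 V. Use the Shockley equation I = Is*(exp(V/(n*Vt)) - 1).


Step 1: V/(n*Vt) = 0.51/(1*0.02585) = 19.7292
Step 2: exp(19.7292) = 3.7007e+08
Step 3: I = 9.576e-11 * (3.7007e+08 - 1) = 3.54e-02 A

3.54e-02


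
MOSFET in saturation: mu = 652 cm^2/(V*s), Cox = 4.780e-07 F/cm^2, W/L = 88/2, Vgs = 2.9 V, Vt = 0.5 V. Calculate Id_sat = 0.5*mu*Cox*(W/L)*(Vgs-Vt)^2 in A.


Step 1: Overdrive voltage Vov = Vgs - Vt = 2.9 - 0.5 = 2.4 V
Step 2: W/L = 88/2 = 44
Step 3: Id = 0.5 * 652 * 4.780e-07 * 44 * 2.4^2
Step 4: Id = 3.95e-02 A

3.95e-02


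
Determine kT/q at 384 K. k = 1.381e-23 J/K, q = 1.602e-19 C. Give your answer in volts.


Step 1: kT = 1.381e-23 * 384 = 5.30304e-21 J
Step 2: Vt = kT/q = 5.30304e-21 / 1.602e-19
Step 3: Vt = 0.0331 V

0.0331


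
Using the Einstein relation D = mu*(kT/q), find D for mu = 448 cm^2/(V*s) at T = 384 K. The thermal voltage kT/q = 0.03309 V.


Step 1: D = mu * (kT/q)
Step 2: D = 448 * 0.03309
Step 3: D = 14.82 cm^2/s

14.82


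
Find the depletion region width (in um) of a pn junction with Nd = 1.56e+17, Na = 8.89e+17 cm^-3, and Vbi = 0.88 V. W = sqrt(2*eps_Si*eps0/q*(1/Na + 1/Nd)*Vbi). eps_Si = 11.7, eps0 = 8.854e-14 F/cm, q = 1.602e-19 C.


Step 1: 1/Na + 1/Nd = 1/8.89e+17 + 1/1.56e+17 = 7.53512e-18
Step 2: 2*eps*eps0/q = 2*11.7*8.854e-14/1.602e-19 = 1.293281e+07
Step 3: W^2 = 1.293281e+07 * 7.53512e-18 * 0.88 = 8.57562e-11
Step 4: W = sqrt(8.57562e-11) = 9.260e-06 cm = 0.0926 um

0.0926


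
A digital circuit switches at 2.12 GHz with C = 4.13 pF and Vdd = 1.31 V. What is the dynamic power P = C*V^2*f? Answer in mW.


Step 1: V^2 = 1.31^2 = 1.7161 V^2
Step 2: P = C*V^2*f = 4.13e-12 F * 1.7161 * 2.12e9 Hz
Step 3: P = 1.502548516e-02 W
Step 4: P = 15.025 mW

15.025


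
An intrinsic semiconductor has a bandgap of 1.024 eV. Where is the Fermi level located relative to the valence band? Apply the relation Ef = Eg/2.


Step 1: For an intrinsic semiconductor, the Fermi level sits at midgap.
Step 2: Ef = Eg / 2 = 1.024 / 2 = 0.512 eV

0.512


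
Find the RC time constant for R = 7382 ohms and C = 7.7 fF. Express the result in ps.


Step 1: tau = R * C
Step 2: tau = 7382 * 7.7 fF = 7382 * 7.7e-15 F
Step 3: tau = 5.68414e-11 s = 56.8414 ps

56.8414


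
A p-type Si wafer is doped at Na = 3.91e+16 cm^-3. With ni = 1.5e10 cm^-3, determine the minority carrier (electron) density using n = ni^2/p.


Step 1: Majority hole concentration p ≈ Na = 3.91e+16 cm^-3
Step 2: n = ni^2 / Na = (1.5e10)^2 / 3.91e+16
Step 3: n = 5.75e+03 cm^-3

5.75e+03


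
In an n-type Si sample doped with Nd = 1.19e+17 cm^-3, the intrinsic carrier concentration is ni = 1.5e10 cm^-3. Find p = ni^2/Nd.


Step 1: Since Nd >> ni, n ≈ Nd = 1.19e+17 cm^-3
Step 2: p = ni^2 / n = (1.5e10)^2 / 1.19e+17
Step 3: p = 2.25e20 / 1.19e+17 = 1.89e+03 cm^-3

1.89e+03


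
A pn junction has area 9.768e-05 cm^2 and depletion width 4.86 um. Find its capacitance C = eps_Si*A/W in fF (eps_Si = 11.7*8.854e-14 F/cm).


Step 1: eps_Si = 11.7 * 8.854e-14 = 1.035918e-12 F/cm
Step 2: W in cm = 4.86 * 1e-4 = 4.86e-04 cm
Step 3: C = 1.035918e-12 * 9.768e-05 / 4.86e-04 = 2.082067e-13 F
Step 4: C = 208.21 fF

208.21


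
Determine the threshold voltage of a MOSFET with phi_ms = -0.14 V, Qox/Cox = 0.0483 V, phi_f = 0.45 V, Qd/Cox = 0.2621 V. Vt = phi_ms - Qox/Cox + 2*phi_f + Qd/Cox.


Step 1: Vt = phi_ms - Qox/Cox + 2*phi_f + Qd/Cox
Step 2: Vt = -0.14 - 0.0483 + 2*0.45 + 0.2621
Step 3: Vt = -0.14 - 0.0483 + 0.9 + 0.2621
Step 4: Vt = 0.9738 V

0.9738


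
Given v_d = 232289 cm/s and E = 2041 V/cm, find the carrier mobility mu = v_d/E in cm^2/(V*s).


Step 1: mu = v_d / E
Step 2: mu = 232289 / 2041
Step 3: mu = 113.81 cm^2/(V*s)

113.81


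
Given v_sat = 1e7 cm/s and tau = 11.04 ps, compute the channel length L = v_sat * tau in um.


Step 1: tau in seconds = 11.04 ps * 1e-12 = 1.1040e-11 s
Step 2: L = v_sat * tau = 1e7 * 1.1040e-11 = 1.1040e-04 cm
Step 3: L in um = 1.1040e-04 * 1e4 = 1.104 um

1.104


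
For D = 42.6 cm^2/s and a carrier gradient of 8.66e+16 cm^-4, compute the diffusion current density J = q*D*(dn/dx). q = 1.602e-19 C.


Step 1: J = q * D * (dn/dx)
Step 2: J = 1.602e-19 * 42.6 * 8.66e+16
Step 3: J = 5.91e-01 A/cm^2

5.91e-01


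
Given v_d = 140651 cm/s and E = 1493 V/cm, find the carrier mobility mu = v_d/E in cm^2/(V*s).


Step 1: mu = v_d / E
Step 2: mu = 140651 / 1493
Step 3: mu = 94.21 cm^2/(V*s)

94.21


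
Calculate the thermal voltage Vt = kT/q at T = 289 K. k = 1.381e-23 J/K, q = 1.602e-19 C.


Step 1: kT = 1.381e-23 * 289 = 3.99109e-21 J
Step 2: Vt = kT/q = 3.99109e-21 / 1.602e-19
Step 3: Vt = 0.02491 V

0.02491


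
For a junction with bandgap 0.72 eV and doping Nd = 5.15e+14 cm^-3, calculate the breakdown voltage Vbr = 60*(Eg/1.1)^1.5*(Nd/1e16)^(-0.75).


Step 1: Eg/1.1 = 0.72/1.1 = 0.654545
Step 2: (Eg/1.1)^1.5 = 0.654545^1.5 = 0.529553
Step 3: (Nd/1e16)^(-0.75) = (0.0515)^(-0.75) = 9.250061
Step 4: Vbr = 60 * 0.529553 * 9.250061 = 293.9 V

293.9


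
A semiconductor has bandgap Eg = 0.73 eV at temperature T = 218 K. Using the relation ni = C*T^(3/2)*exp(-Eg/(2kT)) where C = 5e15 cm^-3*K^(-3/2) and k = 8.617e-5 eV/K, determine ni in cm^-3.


Step 1: Compute kT = 8.617e-5 * 218 = 0.01878506 eV
Step 2: Exponent = -Eg/(2kT) = -0.73/(2*0.01878506) = -19.43033
Step 3: T^(3/2) = 218^1.5 = 3218.73
Step 4: ni = 5e15 * 3218.73 * exp(-19.43033) = 5.86e+10 cm^-3

5.86e+10


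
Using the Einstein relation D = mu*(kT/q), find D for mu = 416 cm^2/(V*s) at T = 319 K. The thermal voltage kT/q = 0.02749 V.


Step 1: D = mu * (kT/q)
Step 2: D = 416 * 0.02749
Step 3: D = 11.44 cm^2/s

11.44


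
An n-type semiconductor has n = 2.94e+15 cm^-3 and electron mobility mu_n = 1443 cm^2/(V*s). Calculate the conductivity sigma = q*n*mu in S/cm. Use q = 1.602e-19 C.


Step 1: sigma = q * n * mu
Step 2: sigma = 1.602e-19 * 2.94e+15 * 1443
Step 3: sigma = 6.796e-01 S/cm

6.796e-01


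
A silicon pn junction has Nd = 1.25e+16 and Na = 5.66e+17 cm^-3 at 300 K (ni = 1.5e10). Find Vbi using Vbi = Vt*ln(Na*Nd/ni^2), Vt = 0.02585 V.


Step 1: Compute Na*Nd/ni^2 = 5.66e+17 * 1.25e+16 / (1.5e10)^2 = 3.1444e+13
Step 2: ln(3.1444e+13) = 31.0792
Step 3: Vbi = 0.02585 * 31.0792 = 0.803 V

0.803


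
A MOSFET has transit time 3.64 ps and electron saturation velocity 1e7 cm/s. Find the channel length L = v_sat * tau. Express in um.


Step 1: tau in seconds = 3.64 ps * 1e-12 = 3.6400e-12 s
Step 2: L = v_sat * tau = 1e7 * 3.6400e-12 = 3.6400e-05 cm
Step 3: L in um = 3.6400e-05 * 1e4 = 0.364 um

0.364


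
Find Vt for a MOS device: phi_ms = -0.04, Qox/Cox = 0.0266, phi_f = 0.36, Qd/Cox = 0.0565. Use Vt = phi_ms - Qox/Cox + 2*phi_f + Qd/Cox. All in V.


Step 1: Vt = phi_ms - Qox/Cox + 2*phi_f + Qd/Cox
Step 2: Vt = -0.04 - 0.0266 + 2*0.36 + 0.0565
Step 3: Vt = -0.04 - 0.0266 + 0.72 + 0.0565
Step 4: Vt = 0.7099 V

0.7099


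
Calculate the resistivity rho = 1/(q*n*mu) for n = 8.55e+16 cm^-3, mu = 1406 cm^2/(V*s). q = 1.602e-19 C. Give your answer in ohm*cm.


Step 1: sigma = q * n * mu = 1.602e-19 * 8.55e+16 * 1406 = 1.92581e+01 S/cm
Step 2: rho = 1 / sigma = 1 / 1.92581e+01 = 0.05193 ohm*cm

0.05193


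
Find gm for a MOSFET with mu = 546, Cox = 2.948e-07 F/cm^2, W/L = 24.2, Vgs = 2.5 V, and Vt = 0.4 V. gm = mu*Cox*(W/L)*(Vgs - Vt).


Step 1: Vov = Vgs - Vt = 2.5 - 0.4 = 2.1 V
Step 2: gm = mu * Cox * (W/L) * Vov
Step 3: gm = 546 * 2.948e-07 * 24.2 * 2.1 = 8.18e-03 S

8.18e-03


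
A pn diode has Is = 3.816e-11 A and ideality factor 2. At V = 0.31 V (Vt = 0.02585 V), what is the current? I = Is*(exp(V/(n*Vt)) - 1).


Step 1: V/(n*Vt) = 0.31/(2*0.02585) = 5.9961
Step 2: exp(5.9961) = 4.0186e+02
Step 3: I = 3.816e-11 * (4.0186e+02 - 1) = 1.53e-08 A

1.53e-08


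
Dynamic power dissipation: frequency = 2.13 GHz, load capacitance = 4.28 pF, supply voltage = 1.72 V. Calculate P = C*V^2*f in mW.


Step 1: V^2 = 1.72^2 = 2.9584 V^2
Step 2: P = C*V^2*f = 4.28e-12 F * 2.9584 * 2.13e9 Hz
Step 3: P = 2.696995776e-02 W
Step 4: P = 26.97 mW

26.97


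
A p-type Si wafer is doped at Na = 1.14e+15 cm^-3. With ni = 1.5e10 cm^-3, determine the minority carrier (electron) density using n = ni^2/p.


Step 1: Majority hole concentration p ≈ Na = 1.14e+15 cm^-3
Step 2: n = ni^2 / Na = (1.5e10)^2 / 1.14e+15
Step 3: n = 1.97e+05 cm^-3

1.97e+05


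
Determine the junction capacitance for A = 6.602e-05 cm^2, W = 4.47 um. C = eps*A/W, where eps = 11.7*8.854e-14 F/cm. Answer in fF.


Step 1: eps_Si = 11.7 * 8.854e-14 = 1.035918e-12 F/cm
Step 2: W in cm = 4.47 * 1e-4 = 4.47e-04 cm
Step 3: C = 1.035918e-12 * 6.602e-05 / 4.47e-04 = 1.530007e-13 F
Step 4: C = 153.0 fF

153.0


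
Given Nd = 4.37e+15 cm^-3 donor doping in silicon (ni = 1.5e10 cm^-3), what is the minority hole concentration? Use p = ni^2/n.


Step 1: Since Nd >> ni, n ≈ Nd = 4.37e+15 cm^-3
Step 2: p = ni^2 / n = (1.5e10)^2 / 4.37e+15
Step 3: p = 2.25e20 / 4.37e+15 = 5.15e+04 cm^-3

5.15e+04


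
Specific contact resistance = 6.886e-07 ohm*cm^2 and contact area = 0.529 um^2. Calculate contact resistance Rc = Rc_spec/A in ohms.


Step 1: Convert area to cm^2: 0.529 um^2 = 5.2900e-09 cm^2
Step 2: Rc = Rc_spec / A = 6.886e-07 / 5.2900e-09
Step 3: Rc = 1.30e+02 ohms

1.30e+02


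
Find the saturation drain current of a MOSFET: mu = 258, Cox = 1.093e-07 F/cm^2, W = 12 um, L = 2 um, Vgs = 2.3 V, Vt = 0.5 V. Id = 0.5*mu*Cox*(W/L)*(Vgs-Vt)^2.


Step 1: Overdrive voltage Vov = Vgs - Vt = 2.3 - 0.5 = 1.8 V
Step 2: W/L = 12/2 = 6
Step 3: Id = 0.5 * 258 * 1.093e-07 * 6 * 1.8^2
Step 4: Id = 2.74e-04 A

2.74e-04


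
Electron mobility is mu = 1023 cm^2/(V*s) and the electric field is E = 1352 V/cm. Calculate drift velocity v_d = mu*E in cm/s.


Step 1: v_d = mu * E
Step 2: v_d = 1023 * 1352 = 1383096
Step 3: v_d = 1.38e+06 cm/s

1.38e+06


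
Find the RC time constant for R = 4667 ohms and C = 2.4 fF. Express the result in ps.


Step 1: tau = R * C
Step 2: tau = 4667 * 2.4 fF = 4667 * 2.4e-15 F
Step 3: tau = 1.12008e-11 s = 11.2008 ps

11.2008


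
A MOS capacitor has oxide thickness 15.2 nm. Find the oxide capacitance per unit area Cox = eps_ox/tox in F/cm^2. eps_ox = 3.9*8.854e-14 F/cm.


Step 1: eps_ox = 3.9 * 8.854e-14 = 3.45306e-13 F/cm
Step 2: tox in cm = 15.2 nm * 1e-7 = 1.5200e-06 cm
Step 3: Cox = 3.45306e-13 / 1.5200e-06 = 2.27e-07 F/cm^2

2.27e-07


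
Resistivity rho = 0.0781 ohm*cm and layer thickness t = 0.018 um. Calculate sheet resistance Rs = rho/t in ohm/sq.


Step 1: Convert thickness to cm: t = 0.018 um = 1.8000e-06 cm
Step 2: Rs = rho / t = 0.0781 / 1.8000e-06
Step 3: Rs = 43388.9 ohm/sq

43388.9
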